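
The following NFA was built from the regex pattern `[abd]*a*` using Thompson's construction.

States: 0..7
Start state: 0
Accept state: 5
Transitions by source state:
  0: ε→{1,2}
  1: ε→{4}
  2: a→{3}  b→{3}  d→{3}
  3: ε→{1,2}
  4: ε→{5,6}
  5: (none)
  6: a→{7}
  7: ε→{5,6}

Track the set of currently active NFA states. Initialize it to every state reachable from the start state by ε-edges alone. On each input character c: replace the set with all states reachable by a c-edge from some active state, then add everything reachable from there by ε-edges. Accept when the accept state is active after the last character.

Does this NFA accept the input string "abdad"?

initial (ε-close {0}): {0,1,2,4,5,6}
'a' @ 1: {1,2,3,4,5,6,7}  (accept∈set)
'b' @ 2: {1,2,3,4,5,6}  (accept∈set)
'd' @ 3: {1,2,3,4,5,6}  (accept∈set)
'a' @ 4: {1,2,3,4,5,6,7}  (accept∈set)
'd' @ 5: {1,2,3,4,5,6}  (accept∈set)
final: {1,2,3,4,5,6}; accept 5 in set

Answer: ACCEPT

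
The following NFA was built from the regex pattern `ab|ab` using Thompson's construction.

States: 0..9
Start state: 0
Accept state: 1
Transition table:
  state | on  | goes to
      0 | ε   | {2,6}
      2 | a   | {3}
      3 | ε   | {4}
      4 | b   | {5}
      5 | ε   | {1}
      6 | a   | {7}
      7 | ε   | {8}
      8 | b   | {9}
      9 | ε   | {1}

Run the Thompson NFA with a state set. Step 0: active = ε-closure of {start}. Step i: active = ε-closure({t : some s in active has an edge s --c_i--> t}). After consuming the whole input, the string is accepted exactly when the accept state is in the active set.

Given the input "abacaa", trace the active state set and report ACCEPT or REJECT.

S₀ = ε-closure({0}) = {0,2,6}
'a' @ 1: {3,4,7,8}
'b' @ 2: {1,5,9}  ✓accept
'a' @ 3: {}  — state set empty
rest 'caa' ignored (set empty)
end set {} — state 1 not in

Answer: REJECT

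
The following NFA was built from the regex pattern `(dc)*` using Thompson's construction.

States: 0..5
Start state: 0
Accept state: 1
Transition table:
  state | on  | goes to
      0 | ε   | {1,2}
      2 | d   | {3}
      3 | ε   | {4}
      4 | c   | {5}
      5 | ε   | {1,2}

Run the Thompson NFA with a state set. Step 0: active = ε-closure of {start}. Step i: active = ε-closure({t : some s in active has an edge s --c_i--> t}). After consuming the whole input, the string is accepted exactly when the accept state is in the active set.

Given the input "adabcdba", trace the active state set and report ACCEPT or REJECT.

S₀ = ε-closure({0}) = {0,1,2}
'a' @ 1: {}  — no active states
rest 'dabcdba' ignored (set empty)
end set {} — state 1 not in

Answer: REJECT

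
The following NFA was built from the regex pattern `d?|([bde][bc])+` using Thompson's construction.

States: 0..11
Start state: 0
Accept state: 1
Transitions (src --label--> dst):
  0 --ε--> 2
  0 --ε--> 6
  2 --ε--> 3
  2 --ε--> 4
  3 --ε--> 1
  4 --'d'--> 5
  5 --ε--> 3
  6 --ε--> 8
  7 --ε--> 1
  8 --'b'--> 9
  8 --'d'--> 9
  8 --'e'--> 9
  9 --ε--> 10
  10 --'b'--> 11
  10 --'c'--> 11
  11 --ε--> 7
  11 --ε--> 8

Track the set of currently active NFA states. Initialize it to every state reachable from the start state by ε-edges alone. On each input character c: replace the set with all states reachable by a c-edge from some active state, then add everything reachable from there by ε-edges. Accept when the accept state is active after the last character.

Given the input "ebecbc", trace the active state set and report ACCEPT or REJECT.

Answer: ACCEPT

Steps:
start: ε-closure({0}) = {0,1,2,3,4,6,8}
'e' @ 1: {9,10}
'b' @ 2: {1,7,8,11}  (accept∈set)
'e' @ 3: {9,10}
'c' @ 4: {1,7,8,11}  (accept∈set)
'b' @ 5: {9,10}
'c' @ 6: {1,7,8,11}  (accept∈set)
after full input: {1,7,8,11}  (accept=1 in)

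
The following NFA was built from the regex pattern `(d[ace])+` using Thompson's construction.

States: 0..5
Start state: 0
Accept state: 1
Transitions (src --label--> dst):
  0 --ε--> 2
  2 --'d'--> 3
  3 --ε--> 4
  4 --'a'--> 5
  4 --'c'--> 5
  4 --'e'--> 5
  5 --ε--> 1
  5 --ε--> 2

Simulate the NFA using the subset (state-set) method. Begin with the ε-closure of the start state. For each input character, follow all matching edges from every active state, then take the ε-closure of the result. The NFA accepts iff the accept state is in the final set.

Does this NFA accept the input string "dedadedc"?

Answer: ACCEPT

Derivation:
initial (ε-close {0}): {0,2}
'd' @ 1: {3,4}
'e' @ 2: {1,2,5}  [accepting]
'd' @ 3: {3,4}
'a' @ 4: {1,2,5}  [accepting]
'd' @ 5: {3,4}
'e' @ 6: {1,2,5}  [accepting]
'd' @ 7: {3,4}
'c' @ 8: {1,2,5}  [accepting]
final: {1,2,5}; accept 1 in set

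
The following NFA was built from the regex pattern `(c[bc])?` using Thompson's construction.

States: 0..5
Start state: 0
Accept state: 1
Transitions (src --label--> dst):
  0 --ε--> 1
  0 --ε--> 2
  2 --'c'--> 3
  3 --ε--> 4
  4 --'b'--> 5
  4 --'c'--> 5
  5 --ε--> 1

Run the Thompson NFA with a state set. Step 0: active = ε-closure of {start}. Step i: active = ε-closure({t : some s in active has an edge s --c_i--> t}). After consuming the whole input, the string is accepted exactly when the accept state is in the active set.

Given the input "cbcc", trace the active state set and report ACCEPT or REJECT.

Answer: REJECT

Derivation:
S₀ = ε-closure({0}) = {0,1,2}
'c' @ 1: {3,4}
'b' @ 2: {1,5}  [accepting]
'c' @ 3: {}  — no active states
rest 'c' ignored (set empty)
after full input: {}  (accept=1 not in)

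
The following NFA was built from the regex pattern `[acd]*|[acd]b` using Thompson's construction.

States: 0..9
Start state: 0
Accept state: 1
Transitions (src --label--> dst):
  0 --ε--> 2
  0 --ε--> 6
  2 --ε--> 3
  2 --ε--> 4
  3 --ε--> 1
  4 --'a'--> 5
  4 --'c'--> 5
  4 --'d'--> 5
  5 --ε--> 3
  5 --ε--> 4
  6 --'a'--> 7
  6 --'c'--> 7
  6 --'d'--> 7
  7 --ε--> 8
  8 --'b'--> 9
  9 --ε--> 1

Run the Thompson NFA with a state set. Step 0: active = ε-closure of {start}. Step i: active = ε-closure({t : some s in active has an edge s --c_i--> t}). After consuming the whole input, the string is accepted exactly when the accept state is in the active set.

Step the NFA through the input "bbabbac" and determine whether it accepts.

S₀ = ε-closure({0}) = {0,1,2,3,4,6}
'b' @ 1: {}  — dead — no transitions
rest 'babbac' ignored (set empty)
final: {}; accept 1 not in set

Answer: REJECT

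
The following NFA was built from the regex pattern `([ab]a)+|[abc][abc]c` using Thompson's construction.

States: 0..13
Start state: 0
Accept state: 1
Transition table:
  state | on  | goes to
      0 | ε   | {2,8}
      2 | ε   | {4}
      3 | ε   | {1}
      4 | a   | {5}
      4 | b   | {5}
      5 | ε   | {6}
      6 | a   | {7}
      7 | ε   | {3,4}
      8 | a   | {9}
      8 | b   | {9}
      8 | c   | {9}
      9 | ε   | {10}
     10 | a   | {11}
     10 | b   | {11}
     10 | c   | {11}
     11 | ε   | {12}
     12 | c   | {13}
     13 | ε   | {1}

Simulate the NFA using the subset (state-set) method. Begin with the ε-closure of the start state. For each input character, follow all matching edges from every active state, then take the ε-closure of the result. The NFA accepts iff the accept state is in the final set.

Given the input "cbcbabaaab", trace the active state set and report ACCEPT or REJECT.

Answer: REJECT

Trace:
start: ε-closure({0}) = {0,2,4,8}
'c' @ 1: {9,10}
'b' @ 2: {11,12}
'c' @ 3: {1,13}  (accept∈set)
'b' @ 4: {}  — dead — no transitions
rest 'abaaab' ignored (set empty)
final: {}; accept 1 not in set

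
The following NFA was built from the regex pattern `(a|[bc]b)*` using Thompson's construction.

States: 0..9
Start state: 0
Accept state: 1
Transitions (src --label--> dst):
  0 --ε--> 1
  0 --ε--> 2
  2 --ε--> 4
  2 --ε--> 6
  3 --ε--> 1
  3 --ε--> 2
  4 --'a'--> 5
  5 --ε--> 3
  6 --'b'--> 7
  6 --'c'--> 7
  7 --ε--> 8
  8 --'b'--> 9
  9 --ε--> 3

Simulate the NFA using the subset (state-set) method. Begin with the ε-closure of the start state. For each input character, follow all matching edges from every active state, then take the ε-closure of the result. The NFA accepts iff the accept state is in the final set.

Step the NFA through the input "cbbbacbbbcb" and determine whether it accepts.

Answer: ACCEPT

Trace:
initial (ε-close {0}): {0,1,2,4,6}
'c' @ 1: {7,8}
'b' @ 2: {1,2,3,4,6,9}  (accept∈set)
'b' @ 3: {7,8}
'b' @ 4: {1,2,3,4,6,9}  (accept∈set)
'a' @ 5: {1,2,3,4,5,6}  (accept∈set)
'c' @ 6: {7,8}
'b' @ 7: {1,2,3,4,6,9}  (accept∈set)
'b' @ 8: {7,8}
'b' @ 9: {1,2,3,4,6,9}  (accept∈set)
'c' @ 10: {7,8}
'b' @ 11: {1,2,3,4,6,9}  (accept∈set)
final: {1,2,3,4,6,9}; accept 1 in set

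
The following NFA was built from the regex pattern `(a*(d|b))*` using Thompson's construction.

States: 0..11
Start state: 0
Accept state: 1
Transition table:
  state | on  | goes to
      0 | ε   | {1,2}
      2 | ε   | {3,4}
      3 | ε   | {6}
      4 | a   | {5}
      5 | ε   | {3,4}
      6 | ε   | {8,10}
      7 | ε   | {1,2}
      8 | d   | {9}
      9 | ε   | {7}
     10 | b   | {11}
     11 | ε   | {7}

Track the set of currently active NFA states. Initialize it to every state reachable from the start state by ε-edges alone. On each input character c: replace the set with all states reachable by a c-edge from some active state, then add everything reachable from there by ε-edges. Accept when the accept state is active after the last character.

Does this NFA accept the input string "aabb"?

Answer: ACCEPT

Trace:
S₀ = ε-closure({0}) = {0,1,2,3,4,6,8,10}
'a' @ 1: {3,4,5,6,8,10}
'a' @ 2: {3,4,5,6,8,10}
'b' @ 3: {1,2,3,4,6,7,8,10,11}  ✓accept
'b' @ 4: {1,2,3,4,6,7,8,10,11}  ✓accept
final: {1,2,3,4,6,7,8,10,11}; accept 1 in set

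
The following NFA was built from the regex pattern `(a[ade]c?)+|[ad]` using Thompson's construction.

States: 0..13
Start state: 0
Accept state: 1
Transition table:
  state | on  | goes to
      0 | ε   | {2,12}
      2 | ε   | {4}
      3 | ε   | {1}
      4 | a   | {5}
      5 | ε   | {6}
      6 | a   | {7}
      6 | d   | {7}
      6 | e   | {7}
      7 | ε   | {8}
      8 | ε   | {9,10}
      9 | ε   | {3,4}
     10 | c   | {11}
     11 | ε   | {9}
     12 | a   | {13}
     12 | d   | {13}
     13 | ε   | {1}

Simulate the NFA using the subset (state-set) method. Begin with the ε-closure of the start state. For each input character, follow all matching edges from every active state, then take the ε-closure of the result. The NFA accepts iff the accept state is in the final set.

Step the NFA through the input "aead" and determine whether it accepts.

start: ε-closure({0}) = {0,2,4,12}
'a' @ 1: {1,5,6,13}  (accept∈set)
'e' @ 2: {1,3,4,7,8,9,10}  (accept∈set)
'a' @ 3: {5,6}
'd' @ 4: {1,3,4,7,8,9,10}  (accept∈set)
after full input: {1,3,4,7,8,9,10}  (accept=1 in)

Answer: ACCEPT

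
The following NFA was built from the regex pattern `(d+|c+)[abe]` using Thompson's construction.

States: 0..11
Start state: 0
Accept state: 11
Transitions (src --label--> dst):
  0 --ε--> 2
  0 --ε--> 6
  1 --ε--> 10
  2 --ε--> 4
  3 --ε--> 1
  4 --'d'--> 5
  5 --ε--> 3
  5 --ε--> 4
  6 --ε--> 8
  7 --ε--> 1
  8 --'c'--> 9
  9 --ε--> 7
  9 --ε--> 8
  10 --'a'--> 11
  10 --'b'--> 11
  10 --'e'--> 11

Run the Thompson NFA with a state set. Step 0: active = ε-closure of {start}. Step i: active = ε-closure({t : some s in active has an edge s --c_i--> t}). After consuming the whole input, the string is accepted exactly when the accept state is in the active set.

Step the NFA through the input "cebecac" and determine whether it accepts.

Answer: REJECT

Trace:
S₀ = ε-closure({0}) = {0,2,4,6,8}
'c' @ 1: {1,7,8,9,10}
'e' @ 2: {11}  ✓accept
'b' @ 3: {}  — no active states
rest 'ecac' ignored (set empty)
end set {} — state 11 not in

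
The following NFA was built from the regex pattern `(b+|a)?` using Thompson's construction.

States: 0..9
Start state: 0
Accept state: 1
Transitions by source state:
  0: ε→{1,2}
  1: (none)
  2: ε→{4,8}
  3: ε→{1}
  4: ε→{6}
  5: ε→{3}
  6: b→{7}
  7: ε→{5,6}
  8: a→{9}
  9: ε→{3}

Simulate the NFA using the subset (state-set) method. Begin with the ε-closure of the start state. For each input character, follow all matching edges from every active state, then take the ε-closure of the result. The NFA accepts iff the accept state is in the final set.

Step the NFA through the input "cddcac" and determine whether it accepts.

Answer: REJECT

Derivation:
start: ε-closure({0}) = {0,1,2,4,6,8}
'c' @ 1: {}  — dead — no transitions
rest 'ddcac' ignored (set empty)
final: {}; accept 1 not in set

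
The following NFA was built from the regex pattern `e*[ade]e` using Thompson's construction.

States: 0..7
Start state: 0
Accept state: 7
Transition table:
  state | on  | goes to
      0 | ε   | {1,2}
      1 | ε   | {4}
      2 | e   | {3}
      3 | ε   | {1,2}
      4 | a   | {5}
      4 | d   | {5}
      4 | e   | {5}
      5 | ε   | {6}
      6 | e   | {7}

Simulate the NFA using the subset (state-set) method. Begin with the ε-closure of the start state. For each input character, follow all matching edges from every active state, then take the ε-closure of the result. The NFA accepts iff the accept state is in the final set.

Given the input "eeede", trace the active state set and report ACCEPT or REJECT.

Answer: ACCEPT

Steps:
initial (ε-close {0}): {0,1,2,4}
'e' @ 1: {1,2,3,4,5,6}
'e' @ 2: {1,2,3,4,5,6,7}  [accepting]
'e' @ 3: {1,2,3,4,5,6,7}  [accepting]
'd' @ 4: {5,6}
'e' @ 5: {7}  [accepting]
end set {7} — state 7 in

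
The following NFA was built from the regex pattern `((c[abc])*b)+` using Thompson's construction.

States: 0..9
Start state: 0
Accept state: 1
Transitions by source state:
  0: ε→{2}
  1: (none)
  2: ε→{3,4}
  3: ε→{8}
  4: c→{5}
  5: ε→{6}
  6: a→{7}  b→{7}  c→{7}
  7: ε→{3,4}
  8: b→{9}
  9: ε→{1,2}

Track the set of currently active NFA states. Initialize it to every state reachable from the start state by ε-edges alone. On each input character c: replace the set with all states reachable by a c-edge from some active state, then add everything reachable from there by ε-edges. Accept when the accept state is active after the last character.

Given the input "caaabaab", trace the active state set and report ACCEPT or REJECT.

S₀ = ε-closure({0}) = {0,2,3,4,8}
'c' @ 1: {5,6}
'a' @ 2: {3,4,7,8}
'a' @ 3: {}  — dead — no transitions
rest 'abaab' ignored (set empty)
end set {} — state 1 not in

Answer: REJECT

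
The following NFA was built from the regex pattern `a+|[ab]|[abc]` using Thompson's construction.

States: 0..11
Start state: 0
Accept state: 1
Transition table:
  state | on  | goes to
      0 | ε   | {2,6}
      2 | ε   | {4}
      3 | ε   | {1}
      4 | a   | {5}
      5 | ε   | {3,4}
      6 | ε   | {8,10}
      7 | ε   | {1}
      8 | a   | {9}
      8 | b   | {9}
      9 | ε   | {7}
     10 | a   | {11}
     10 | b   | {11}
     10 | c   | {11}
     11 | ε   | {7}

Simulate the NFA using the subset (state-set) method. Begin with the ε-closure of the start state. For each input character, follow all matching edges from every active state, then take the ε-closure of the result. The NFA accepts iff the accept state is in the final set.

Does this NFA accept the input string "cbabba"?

start: ε-closure({0}) = {0,2,4,6,8,10}
'c' @ 1: {1,7,11}  [accepting]
'b' @ 2: {}  — state set empty
rest 'abba' ignored (set empty)
end set {} — state 1 not in

Answer: REJECT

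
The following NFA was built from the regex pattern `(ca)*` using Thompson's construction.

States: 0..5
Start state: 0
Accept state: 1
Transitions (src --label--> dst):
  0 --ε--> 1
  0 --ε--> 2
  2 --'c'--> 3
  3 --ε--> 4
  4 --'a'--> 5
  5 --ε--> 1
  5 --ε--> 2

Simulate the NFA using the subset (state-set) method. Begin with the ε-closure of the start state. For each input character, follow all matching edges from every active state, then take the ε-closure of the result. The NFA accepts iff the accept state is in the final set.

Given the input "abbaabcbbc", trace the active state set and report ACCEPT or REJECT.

initial (ε-close {0}): {0,1,2}
'a' @ 1: {}  — no active states
rest 'bbaabcbbc' ignored (set empty)
end set {} — state 1 not in

Answer: REJECT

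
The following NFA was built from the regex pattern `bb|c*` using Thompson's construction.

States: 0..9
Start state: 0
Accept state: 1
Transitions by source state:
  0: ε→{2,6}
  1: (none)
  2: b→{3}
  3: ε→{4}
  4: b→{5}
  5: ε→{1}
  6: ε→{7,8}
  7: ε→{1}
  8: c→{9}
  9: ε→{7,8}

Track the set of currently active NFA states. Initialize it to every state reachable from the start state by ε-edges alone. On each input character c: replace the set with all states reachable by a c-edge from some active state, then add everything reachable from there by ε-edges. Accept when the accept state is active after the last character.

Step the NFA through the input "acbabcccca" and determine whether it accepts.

initial (ε-close {0}): {0,1,2,6,7,8}
'a' @ 1: {}  — state set empty
rest 'cbabcccca' ignored (set empty)
final: {}; accept 1 not in set

Answer: REJECT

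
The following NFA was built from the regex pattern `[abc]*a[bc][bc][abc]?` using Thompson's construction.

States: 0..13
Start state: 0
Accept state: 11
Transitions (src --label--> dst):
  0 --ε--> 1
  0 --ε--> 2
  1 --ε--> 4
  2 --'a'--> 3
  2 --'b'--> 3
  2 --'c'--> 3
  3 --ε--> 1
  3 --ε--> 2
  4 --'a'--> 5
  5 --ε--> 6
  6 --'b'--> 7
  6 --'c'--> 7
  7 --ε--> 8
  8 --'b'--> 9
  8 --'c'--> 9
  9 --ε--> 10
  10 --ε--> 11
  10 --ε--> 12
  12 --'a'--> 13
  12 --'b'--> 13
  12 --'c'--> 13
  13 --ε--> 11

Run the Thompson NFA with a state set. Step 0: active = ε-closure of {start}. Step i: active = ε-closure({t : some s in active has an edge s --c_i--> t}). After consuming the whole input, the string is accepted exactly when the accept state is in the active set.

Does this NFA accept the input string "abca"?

start: ε-closure({0}) = {0,1,2,4}
'a' @ 1: {1,2,3,4,5,6}
'b' @ 2: {1,2,3,4,7,8}
'c' @ 3: {1,2,3,4,9,10,11,12}  (accept∈set)
'a' @ 4: {1,2,3,4,5,6,11,13}  (accept∈set)
after full input: {1,2,3,4,5,6,11,13}  (accept=11 in)

Answer: ACCEPT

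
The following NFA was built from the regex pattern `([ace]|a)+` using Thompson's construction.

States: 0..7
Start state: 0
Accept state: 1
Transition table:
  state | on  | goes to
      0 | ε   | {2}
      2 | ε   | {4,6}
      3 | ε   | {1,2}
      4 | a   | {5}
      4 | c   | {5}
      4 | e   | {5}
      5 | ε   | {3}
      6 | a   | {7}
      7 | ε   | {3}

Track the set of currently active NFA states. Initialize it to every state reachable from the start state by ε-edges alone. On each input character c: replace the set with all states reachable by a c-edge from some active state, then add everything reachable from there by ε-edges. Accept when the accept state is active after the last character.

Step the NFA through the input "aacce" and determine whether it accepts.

start: ε-closure({0}) = {0,2,4,6}
'a' @ 1: {1,2,3,4,5,6,7}  [accepting]
'a' @ 2: {1,2,3,4,5,6,7}  [accepting]
'c' @ 3: {1,2,3,4,5,6}  [accepting]
'c' @ 4: {1,2,3,4,5,6}  [accepting]
'e' @ 5: {1,2,3,4,5,6}  [accepting]
after full input: {1,2,3,4,5,6}  (accept=1 in)

Answer: ACCEPT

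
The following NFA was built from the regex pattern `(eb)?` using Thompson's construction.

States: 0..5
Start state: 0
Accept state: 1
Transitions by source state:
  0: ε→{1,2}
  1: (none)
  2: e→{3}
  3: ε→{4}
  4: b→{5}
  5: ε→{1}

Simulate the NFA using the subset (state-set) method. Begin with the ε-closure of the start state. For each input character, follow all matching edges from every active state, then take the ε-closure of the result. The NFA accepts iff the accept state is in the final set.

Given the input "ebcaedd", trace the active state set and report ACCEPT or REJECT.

initial (ε-close {0}): {0,1,2}
'e' @ 1: {3,4}
'b' @ 2: {1,5}  (accept∈set)
'c' @ 3: {}  — state set empty
rest 'aedd' ignored (set empty)
end set {} — state 1 not in

Answer: REJECT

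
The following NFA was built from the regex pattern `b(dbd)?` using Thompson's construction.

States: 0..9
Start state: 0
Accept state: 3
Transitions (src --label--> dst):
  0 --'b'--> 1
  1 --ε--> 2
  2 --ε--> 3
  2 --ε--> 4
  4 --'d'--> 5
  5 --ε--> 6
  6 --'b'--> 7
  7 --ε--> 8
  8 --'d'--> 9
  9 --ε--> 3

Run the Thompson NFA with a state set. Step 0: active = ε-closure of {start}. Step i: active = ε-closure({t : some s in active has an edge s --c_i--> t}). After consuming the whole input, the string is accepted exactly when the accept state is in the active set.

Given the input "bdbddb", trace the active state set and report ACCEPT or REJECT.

initial (ε-close {0}): {0}
'b' @ 1: {1,2,3,4}  [accepting]
'd' @ 2: {5,6}
'b' @ 3: {7,8}
'd' @ 4: {3,9}  [accepting]
'd' @ 5: {}  — dead — no transitions
rest 'b' ignored (set empty)
end set {} — state 3 not in

Answer: REJECT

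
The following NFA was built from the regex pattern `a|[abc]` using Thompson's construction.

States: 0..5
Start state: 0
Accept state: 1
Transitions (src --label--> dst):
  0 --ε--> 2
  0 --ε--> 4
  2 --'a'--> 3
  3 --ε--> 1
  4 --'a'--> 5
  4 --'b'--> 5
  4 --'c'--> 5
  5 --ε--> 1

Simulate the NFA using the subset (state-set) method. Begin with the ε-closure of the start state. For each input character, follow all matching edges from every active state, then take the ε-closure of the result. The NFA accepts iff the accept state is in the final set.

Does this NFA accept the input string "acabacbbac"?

Answer: REJECT

Derivation:
initial (ε-close {0}): {0,2,4}
'a' @ 1: {1,3,5}  [accepting]
'c' @ 2: {}  — dead — no transitions
rest 'abacbbac' ignored (set empty)
after full input: {}  (accept=1 not in)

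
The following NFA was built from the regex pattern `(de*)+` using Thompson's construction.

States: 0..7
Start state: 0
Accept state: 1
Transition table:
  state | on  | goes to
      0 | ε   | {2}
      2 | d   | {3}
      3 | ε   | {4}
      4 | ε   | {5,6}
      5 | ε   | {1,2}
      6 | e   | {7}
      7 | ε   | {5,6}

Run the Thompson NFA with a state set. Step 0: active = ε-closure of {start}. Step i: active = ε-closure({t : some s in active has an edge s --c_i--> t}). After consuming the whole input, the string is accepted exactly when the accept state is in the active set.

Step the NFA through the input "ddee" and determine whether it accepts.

start: ε-closure({0}) = {0,2}
'd' @ 1: {1,2,3,4,5,6}  ✓accept
'd' @ 2: {1,2,3,4,5,6}  ✓accept
'e' @ 3: {1,2,5,6,7}  ✓accept
'e' @ 4: {1,2,5,6,7}  ✓accept
final: {1,2,5,6,7}; accept 1 in set

Answer: ACCEPT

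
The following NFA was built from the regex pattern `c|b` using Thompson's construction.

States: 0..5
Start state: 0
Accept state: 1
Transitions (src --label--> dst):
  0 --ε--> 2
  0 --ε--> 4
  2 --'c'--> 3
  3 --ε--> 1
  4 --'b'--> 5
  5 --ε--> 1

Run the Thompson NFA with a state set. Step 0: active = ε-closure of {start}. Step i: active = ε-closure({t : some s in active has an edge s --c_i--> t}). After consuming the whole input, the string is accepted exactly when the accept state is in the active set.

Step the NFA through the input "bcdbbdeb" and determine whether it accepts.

Answer: REJECT

Trace:
initial (ε-close {0}): {0,2,4}
'b' @ 1: {1,5}  ✓accept
'c' @ 2: {}  — state set empty
rest 'dbbdeb' ignored (set empty)
final: {}; accept 1 not in set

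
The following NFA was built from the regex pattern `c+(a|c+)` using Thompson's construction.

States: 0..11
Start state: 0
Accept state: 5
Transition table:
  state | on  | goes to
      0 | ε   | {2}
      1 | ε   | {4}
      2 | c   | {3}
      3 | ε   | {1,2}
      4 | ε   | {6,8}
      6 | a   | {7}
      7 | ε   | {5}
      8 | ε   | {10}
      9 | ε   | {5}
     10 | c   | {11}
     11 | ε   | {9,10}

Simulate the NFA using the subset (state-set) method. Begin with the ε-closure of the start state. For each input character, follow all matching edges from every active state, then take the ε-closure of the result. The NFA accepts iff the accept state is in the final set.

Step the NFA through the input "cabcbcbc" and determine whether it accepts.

initial (ε-close {0}): {0,2}
'c' @ 1: {1,2,3,4,6,8,10}
'a' @ 2: {5,7}  ✓accept
'b' @ 3: {}  — dead — no transitions
rest 'cbcbc' ignored (set empty)
end set {} — state 5 not in

Answer: REJECT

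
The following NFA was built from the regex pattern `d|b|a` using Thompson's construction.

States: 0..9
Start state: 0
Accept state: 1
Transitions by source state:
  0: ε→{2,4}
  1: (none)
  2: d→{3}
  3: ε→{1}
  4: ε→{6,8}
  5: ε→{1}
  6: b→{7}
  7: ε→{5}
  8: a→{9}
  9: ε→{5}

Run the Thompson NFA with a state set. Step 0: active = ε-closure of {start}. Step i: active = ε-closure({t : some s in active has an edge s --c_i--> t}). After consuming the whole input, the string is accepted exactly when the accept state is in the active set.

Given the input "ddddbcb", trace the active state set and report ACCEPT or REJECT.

initial (ε-close {0}): {0,2,4,6,8}
'd' @ 1: {1,3}  (accept∈set)
'd' @ 2: {}  — dead — no transitions
rest 'ddbcb' ignored (set empty)
after full input: {}  (accept=1 not in)

Answer: REJECT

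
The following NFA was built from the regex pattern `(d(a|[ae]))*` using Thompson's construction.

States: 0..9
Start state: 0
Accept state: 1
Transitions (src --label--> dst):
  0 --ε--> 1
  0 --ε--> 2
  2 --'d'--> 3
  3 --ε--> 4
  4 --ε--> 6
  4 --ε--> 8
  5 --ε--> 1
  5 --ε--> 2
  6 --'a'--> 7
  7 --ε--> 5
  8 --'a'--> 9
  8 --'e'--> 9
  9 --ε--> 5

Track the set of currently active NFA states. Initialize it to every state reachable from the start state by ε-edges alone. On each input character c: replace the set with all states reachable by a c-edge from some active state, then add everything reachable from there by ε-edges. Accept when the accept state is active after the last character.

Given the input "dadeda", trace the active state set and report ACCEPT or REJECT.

Answer: ACCEPT

Trace:
initial (ε-close {0}): {0,1,2}
'd' @ 1: {3,4,6,8}
'a' @ 2: {1,2,5,7,9}  [accepting]
'd' @ 3: {3,4,6,8}
'e' @ 4: {1,2,5,9}  [accepting]
'd' @ 5: {3,4,6,8}
'a' @ 6: {1,2,5,7,9}  [accepting]
end set {1,2,5,7,9} — state 1 in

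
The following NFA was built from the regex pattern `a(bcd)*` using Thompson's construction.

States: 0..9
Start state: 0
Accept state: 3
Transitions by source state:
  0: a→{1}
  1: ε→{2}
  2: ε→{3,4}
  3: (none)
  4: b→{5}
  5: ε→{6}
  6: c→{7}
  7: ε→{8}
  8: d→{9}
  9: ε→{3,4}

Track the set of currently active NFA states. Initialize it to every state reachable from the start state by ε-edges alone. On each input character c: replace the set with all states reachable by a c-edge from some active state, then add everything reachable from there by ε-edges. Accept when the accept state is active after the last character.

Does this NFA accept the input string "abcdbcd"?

Answer: ACCEPT

Derivation:
initial (ε-close {0}): {0}
'a' @ 1: {1,2,3,4}  ✓accept
'b' @ 2: {5,6}
'c' @ 3: {7,8}
'd' @ 4: {3,4,9}  ✓accept
'b' @ 5: {5,6}
'c' @ 6: {7,8}
'd' @ 7: {3,4,9}  ✓accept
after full input: {3,4,9}  (accept=3 in)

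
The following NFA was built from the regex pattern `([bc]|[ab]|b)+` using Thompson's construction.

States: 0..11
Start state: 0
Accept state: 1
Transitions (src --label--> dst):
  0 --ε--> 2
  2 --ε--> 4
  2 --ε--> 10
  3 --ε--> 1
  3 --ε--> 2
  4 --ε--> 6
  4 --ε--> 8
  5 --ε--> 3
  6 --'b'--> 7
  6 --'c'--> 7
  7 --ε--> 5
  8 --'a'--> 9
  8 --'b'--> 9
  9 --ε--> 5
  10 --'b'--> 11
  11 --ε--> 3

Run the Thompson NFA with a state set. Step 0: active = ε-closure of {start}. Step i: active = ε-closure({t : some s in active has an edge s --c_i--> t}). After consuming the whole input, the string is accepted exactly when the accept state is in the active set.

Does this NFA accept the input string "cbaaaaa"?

initial (ε-close {0}): {0,2,4,6,8,10}
'c' @ 1: {1,2,3,4,5,6,7,8,10}  (accept∈set)
'b' @ 2: {1,2,3,4,5,6,7,8,9,10,11}  (accept∈set)
'a' @ 3: {1,2,3,4,5,6,8,9,10}  (accept∈set)
'a' @ 4: {1,2,3,4,5,6,8,9,10}  (accept∈set)
'a' @ 5: {1,2,3,4,5,6,8,9,10}  (accept∈set)
'a' @ 6: {1,2,3,4,5,6,8,9,10}  (accept∈set)
'a' @ 7: {1,2,3,4,5,6,8,9,10}  (accept∈set)
after full input: {1,2,3,4,5,6,8,9,10}  (accept=1 in)

Answer: ACCEPT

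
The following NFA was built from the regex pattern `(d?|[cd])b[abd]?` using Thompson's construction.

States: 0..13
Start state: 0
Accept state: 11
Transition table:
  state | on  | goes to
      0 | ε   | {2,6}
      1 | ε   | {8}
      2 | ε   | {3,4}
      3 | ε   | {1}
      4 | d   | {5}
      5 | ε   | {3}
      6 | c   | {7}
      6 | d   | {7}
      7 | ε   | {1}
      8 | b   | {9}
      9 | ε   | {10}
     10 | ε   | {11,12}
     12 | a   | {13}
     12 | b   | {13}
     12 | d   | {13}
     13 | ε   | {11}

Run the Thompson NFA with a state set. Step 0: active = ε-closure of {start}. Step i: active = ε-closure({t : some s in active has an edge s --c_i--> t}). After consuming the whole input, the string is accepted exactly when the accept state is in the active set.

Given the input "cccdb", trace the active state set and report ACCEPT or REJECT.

Answer: REJECT

Derivation:
S₀ = ε-closure({0}) = {0,1,2,3,4,6,8}
'c' @ 1: {1,7,8}
'c' @ 2: {}  — state set empty
rest 'cdb' ignored (set empty)
after full input: {}  (accept=11 not in)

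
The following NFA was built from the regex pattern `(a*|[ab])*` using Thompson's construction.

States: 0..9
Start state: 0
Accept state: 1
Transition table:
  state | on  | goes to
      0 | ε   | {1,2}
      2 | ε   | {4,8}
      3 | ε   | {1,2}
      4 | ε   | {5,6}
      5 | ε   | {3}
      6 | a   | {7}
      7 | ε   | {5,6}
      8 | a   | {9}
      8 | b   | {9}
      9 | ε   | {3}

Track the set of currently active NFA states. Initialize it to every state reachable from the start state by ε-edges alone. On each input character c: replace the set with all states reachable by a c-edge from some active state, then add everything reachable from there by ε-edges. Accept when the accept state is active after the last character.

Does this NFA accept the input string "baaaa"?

Answer: ACCEPT

Steps:
S₀ = ε-closure({0}) = {0,1,2,3,4,5,6,8}
'b' @ 1: {1,2,3,4,5,6,8,9}  ✓accept
'a' @ 2: {1,2,3,4,5,6,7,8,9}  ✓accept
'a' @ 3: {1,2,3,4,5,6,7,8,9}  ✓accept
'a' @ 4: {1,2,3,4,5,6,7,8,9}  ✓accept
'a' @ 5: {1,2,3,4,5,6,7,8,9}  ✓accept
after full input: {1,2,3,4,5,6,7,8,9}  (accept=1 in)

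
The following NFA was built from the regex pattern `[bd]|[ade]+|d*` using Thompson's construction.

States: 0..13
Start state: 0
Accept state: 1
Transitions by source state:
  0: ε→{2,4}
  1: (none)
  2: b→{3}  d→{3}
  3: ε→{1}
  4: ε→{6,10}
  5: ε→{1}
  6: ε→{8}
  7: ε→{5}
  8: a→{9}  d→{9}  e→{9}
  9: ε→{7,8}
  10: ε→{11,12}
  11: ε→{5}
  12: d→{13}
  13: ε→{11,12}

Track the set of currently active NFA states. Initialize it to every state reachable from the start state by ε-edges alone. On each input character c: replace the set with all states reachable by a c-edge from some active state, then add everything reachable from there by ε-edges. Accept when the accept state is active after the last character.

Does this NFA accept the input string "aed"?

Answer: ACCEPT

Derivation:
initial (ε-close {0}): {0,1,2,4,5,6,8,10,11,12}
'a' @ 1: {1,5,7,8,9}  (accept∈set)
'e' @ 2: {1,5,7,8,9}  (accept∈set)
'd' @ 3: {1,5,7,8,9}  (accept∈set)
final: {1,5,7,8,9}; accept 1 in set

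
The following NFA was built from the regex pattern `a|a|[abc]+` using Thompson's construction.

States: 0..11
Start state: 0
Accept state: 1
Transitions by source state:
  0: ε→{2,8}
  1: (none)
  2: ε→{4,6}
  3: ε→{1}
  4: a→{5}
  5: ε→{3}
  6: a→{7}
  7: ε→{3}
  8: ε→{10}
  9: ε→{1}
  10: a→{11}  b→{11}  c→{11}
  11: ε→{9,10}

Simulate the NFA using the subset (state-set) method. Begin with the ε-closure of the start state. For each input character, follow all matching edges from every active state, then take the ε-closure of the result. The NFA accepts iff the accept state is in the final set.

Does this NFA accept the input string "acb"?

initial (ε-close {0}): {0,2,4,6,8,10}
'a' @ 1: {1,3,5,7,9,10,11}  [accepting]
'c' @ 2: {1,9,10,11}  [accepting]
'b' @ 3: {1,9,10,11}  [accepting]
after full input: {1,9,10,11}  (accept=1 in)

Answer: ACCEPT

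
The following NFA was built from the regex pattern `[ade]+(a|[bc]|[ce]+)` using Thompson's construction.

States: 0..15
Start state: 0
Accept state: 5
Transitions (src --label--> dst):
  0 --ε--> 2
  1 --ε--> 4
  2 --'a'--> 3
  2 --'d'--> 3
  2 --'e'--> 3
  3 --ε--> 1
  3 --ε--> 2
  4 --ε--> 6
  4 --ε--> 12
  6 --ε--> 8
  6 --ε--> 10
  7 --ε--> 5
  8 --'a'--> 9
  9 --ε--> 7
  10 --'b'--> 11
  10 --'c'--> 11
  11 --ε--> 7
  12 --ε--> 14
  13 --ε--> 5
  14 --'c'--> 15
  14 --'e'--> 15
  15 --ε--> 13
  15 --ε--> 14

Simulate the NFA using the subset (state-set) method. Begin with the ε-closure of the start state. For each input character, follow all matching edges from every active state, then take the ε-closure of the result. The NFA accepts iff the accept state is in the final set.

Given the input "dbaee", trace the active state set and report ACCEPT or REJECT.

Answer: REJECT

Trace:
start: ε-closure({0}) = {0,2}
'd' @ 1: {1,2,3,4,6,8,10,12,14}
'b' @ 2: {5,7,11}  [accepting]
'a' @ 3: {}  — dead — no transitions
rest 'ee' ignored (set empty)
end set {} — state 5 not in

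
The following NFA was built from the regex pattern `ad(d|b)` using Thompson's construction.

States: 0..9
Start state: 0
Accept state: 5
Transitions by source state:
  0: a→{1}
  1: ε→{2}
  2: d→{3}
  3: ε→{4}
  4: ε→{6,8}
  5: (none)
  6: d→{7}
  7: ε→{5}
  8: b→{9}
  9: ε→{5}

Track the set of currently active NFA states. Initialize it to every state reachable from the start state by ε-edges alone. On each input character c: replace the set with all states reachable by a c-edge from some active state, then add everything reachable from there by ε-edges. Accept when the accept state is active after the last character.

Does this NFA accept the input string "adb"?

S₀ = ε-closure({0}) = {0}
'a' @ 1: {1,2}
'd' @ 2: {3,4,6,8}
'b' @ 3: {5,9}  (accept∈set)
final: {5,9}; accept 5 in set

Answer: ACCEPT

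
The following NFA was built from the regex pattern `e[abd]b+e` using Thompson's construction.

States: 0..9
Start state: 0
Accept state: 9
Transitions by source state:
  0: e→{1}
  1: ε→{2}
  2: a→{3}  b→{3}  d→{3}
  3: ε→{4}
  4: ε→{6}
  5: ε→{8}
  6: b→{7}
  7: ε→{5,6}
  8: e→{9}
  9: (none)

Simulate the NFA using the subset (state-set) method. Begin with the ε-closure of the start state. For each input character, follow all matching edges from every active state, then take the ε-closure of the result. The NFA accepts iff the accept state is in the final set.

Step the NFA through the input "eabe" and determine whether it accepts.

Answer: ACCEPT

Steps:
start: ε-closure({0}) = {0}
'e' @ 1: {1,2}
'a' @ 2: {3,4,6}
'b' @ 3: {5,6,7,8}
'e' @ 4: {9}  [accepting]
final: {9}; accept 9 in set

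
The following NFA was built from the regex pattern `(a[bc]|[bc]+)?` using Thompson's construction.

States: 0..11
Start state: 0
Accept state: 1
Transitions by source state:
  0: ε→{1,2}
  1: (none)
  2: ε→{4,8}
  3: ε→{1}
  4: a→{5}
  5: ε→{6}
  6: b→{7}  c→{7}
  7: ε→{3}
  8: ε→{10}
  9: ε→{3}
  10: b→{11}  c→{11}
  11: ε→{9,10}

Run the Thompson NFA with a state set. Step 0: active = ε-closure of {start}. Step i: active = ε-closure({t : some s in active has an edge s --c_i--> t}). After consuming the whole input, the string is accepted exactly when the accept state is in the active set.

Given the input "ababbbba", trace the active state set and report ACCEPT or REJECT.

Answer: REJECT

Trace:
S₀ = ε-closure({0}) = {0,1,2,4,8,10}
'a' @ 1: {5,6}
'b' @ 2: {1,3,7}  ✓accept
'a' @ 3: {}  — state set empty
rest 'bbbba' ignored (set empty)
after full input: {}  (accept=1 not in)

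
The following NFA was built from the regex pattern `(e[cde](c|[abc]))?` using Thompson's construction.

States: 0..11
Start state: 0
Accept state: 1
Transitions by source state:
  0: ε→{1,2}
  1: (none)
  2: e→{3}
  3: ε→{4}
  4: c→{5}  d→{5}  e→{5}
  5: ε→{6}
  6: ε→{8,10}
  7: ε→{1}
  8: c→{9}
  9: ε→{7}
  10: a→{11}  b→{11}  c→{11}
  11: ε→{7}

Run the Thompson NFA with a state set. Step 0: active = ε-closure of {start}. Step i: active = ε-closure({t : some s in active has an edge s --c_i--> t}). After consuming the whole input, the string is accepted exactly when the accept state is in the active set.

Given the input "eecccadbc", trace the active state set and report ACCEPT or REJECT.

S₀ = ε-closure({0}) = {0,1,2}
'e' @ 1: {3,4}
'e' @ 2: {5,6,8,10}
'c' @ 3: {1,7,9,11}  ✓accept
'c' @ 4: {}  — dead — no transitions
rest 'cadbc' ignored (set empty)
final: {}; accept 1 not in set

Answer: REJECT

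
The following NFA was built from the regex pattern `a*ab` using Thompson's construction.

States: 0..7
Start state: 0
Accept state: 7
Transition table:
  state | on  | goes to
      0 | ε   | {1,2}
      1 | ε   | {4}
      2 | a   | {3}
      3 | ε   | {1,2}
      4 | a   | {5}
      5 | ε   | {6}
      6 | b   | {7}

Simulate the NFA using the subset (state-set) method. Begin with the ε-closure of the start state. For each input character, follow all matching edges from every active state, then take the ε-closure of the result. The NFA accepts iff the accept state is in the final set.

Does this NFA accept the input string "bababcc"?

start: ε-closure({0}) = {0,1,2,4}
'b' @ 1: {}  — dead — no transitions
rest 'ababcc' ignored (set empty)
final: {}; accept 7 not in set

Answer: REJECT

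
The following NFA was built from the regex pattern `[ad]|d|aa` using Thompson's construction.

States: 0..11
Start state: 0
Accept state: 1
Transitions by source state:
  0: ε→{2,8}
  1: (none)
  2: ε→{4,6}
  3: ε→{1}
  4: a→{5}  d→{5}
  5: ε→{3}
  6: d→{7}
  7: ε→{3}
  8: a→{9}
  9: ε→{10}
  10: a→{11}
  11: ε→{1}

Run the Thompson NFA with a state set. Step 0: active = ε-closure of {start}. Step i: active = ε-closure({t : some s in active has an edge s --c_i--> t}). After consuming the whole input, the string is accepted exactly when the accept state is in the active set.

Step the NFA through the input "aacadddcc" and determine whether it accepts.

initial (ε-close {0}): {0,2,4,6,8}
'a' @ 1: {1,3,5,9,10}  (accept∈set)
'a' @ 2: {1,11}  (accept∈set)
'c' @ 3: {}  — dead — no transitions
rest 'adddcc' ignored (set empty)
after full input: {}  (accept=1 not in)

Answer: REJECT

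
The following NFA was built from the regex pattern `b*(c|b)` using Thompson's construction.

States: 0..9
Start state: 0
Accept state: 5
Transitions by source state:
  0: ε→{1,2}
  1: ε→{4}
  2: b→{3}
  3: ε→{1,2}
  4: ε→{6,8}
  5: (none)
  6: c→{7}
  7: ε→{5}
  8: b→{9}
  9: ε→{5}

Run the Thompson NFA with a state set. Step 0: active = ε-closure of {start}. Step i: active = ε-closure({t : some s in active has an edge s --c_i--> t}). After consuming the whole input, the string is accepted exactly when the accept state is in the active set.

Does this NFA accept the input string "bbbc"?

start: ε-closure({0}) = {0,1,2,4,6,8}
'b' @ 1: {1,2,3,4,5,6,8,9}  [accepting]
'b' @ 2: {1,2,3,4,5,6,8,9}  [accepting]
'b' @ 3: {1,2,3,4,5,6,8,9}  [accepting]
'c' @ 4: {5,7}  [accepting]
after full input: {5,7}  (accept=5 in)

Answer: ACCEPT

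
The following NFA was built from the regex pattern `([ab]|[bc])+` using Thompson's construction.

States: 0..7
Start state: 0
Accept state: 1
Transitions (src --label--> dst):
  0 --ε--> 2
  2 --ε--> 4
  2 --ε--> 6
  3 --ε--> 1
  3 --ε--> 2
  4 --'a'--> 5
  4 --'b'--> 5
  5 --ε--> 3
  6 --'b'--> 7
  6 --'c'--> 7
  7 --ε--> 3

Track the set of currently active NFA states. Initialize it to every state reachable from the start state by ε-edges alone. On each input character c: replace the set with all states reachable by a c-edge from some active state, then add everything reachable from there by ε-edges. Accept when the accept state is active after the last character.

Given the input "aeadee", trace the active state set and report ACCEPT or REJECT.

Answer: REJECT

Trace:
initial (ε-close {0}): {0,2,4,6}
'a' @ 1: {1,2,3,4,5,6}  (accept∈set)
'e' @ 2: {}  — dead — no transitions
rest 'adee' ignored (set empty)
after full input: {}  (accept=1 not in)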